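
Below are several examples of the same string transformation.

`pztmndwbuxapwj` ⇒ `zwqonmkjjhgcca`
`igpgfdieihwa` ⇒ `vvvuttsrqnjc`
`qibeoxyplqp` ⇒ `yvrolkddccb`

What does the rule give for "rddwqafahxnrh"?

The pattern: shift every letter 13 places forward in the alphabet (wrapping around) — i.e. ROT13, then sort the characters into reverse alphabetical order.
Working it through for "rddwqafahxnrh": intermediate "eqqjdnsnukaeu", final "uusqqnnkjeeda".

uusqqnnkjeeda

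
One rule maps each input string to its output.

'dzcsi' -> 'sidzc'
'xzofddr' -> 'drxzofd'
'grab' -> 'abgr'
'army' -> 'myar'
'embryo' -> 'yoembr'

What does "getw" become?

twge

The rule is to move the last 2 characters to the front (rotate right by 2).
On "getw" that produces "twge".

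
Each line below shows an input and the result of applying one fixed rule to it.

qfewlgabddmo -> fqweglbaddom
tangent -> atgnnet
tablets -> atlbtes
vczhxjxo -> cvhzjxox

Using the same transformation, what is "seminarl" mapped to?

esimanlr

In each case the input is transformed by: swap each adjacent pair of characters (1↔2, 3↔4, ...).
"seminarl" → "esimanlr".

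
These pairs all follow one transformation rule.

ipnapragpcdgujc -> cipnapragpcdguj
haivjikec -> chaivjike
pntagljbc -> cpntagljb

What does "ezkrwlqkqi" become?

iezkrwlqkq

Looking at the pairs, the operation is to move the last character to the front.
Doing the same to "ezkrwlqkqi": "iezkrwlqkq".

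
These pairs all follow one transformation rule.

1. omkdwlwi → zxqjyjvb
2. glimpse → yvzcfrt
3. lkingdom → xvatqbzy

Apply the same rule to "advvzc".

What's happening: move the first character to the end, then shift every letter 13 places forward in the alphabet (wrapping around) — i.e. ROT13.
"advvzc" → "dvvzca" → "qiimpn".
(Check on "lkingdom": → "kingdoml" → "xvatqbzy" ✓)

qiimpn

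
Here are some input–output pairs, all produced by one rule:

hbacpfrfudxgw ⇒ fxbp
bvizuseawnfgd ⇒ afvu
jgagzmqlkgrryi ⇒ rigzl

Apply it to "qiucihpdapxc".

In each case the input is transformed by: keep one character in every 3, starting at position 2 (positions 2nd, 5th, 8th, ...), then move the last 2 characters to the front (rotate right by 2).
Applying that to "qiucihpdapxc" gives "dxii".

dxii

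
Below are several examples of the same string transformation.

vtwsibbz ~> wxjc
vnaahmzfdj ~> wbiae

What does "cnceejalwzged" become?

ddfbxhe

The pattern: shift every letter 1 place forward in the alphabet (wrapping around), then keep every other character starting from the first (positions 1st, 3rd, 5th, ...).
So "cnceejalwzged" becomes "ddfbxhe".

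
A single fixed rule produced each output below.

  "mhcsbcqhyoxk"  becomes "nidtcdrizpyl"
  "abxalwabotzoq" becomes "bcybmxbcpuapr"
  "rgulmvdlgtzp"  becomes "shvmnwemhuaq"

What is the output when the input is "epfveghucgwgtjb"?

fqgwfhivdhxhukc

Looking at the pairs, the operation is to shift every letter 1 place forward in the alphabet (wrapping around).
On "epfveghucgwgtjb" that produces "fqgwfhivdhxhukc".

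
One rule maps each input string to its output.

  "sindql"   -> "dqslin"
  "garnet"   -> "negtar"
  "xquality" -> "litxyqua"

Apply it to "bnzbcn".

bcbnnz

Looking at the pairs, the operation is to swap the first and last characters, then swap the front and back halves of the string.
Working it through for "bnzbcn": intermediate "nnzbcb", final "bcbnnz".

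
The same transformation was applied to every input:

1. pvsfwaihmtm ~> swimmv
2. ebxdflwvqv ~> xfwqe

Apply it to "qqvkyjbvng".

vybnq

The rule is to move the first 2 characters to the end (rotate left by 2), then keep every other character starting from the first (positions 1st, 3rd, 5th, ...).
Starting from "qqvkyjbvng": after the first operation, "vkyjbvngqq"; after the second, "vybnq".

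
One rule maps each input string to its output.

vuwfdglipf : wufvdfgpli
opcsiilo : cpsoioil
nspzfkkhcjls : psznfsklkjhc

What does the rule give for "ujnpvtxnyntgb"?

Each output is the input with this applied: move the first 2 characters to the end (rotate left by 2), then take characters alternately from the front and the back (1st, last, 2nd, 2nd-last, ...).
Applying both steps to "ujnpvtxnyntgb": "npvtxnyntgbuj", then "njpuvbtgxtnny".

njpuvbtgxtnny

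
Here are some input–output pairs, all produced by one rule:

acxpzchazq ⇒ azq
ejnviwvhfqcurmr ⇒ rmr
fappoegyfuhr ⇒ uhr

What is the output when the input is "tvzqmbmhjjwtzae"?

zae

The pattern: keep only the last 3 characters.
So "tvzqmbmhjjwtzae" becomes "zae".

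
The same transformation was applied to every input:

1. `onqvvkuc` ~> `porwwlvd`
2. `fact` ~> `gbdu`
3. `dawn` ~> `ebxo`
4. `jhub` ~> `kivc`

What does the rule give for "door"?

epps

Each output is the input with this applied: shift every letter 1 place forward in the alphabet (wrapping around).
Applying that to "door" gives "epps".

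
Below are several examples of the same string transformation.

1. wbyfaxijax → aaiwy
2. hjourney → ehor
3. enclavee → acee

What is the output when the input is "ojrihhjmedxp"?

The transformation: keep every other character starting from the first (positions 1st, 3rd, 5th, ...), then sort the characters into alphabetical order.
On "ojrihhjmedxp": the first step gives "orhjex", and the second then gives "ehjorx".
(Check on "wbyfaxijax": → "wyaia" → "aaiwy" ✓)

ehjorx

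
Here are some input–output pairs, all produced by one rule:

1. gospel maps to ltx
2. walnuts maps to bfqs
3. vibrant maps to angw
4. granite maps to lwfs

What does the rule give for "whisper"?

Each output is the input with this applied: shift every letter 5 places forward in the alphabet (wrapping around), then delete the last 3 characters.
For "whisper", step one produces "bmnxujw"; step two turns that into "bmnx".

bmnx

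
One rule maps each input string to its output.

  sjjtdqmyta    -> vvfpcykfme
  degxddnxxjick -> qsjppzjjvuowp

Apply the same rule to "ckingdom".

The rule is to shift every letter 12 places forward in the alphabet (wrapping around), then move the first character to the end.
Working it through for "ckingdom": intermediate "owuzspay", final "wuzspayo".

wuzspayo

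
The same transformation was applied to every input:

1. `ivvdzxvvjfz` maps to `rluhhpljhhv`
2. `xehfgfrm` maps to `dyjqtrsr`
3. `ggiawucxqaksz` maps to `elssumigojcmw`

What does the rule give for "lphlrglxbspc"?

boxbtxdsxjne

What's happening: shift every letter 12 places forward in the alphabet (wrapping around), then move the last 2 characters to the front (rotate right by 2).
Applying both steps to "lphlrglxbspc": "xbtxdsxjnebo", then "boxbtxdsxjne".
(Check on "ggiawucxqaksz": → "ssumigojcmwel" → "elssumigojcmw" ✓)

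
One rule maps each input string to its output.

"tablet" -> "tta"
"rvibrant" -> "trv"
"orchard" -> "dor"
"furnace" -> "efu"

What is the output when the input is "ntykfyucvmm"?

mnt

Rule — move the last character to the front, then keep only the first 3 characters.
Working it through for "ntykfyucvmm": intermediate "mntykfyucvm", final "mnt".
(Check on "orchard": → "dorchar" → "dor" ✓)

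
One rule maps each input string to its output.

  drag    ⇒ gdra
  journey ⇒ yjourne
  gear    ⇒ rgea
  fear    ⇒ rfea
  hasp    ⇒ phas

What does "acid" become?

daci

What's happening: move the last character to the front.
Applying that to "acid" gives "daci".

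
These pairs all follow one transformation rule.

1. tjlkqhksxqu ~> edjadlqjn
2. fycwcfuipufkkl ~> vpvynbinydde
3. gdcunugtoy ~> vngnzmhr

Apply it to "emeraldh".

The transformation: delete the first 2 characters, then shift every letter 7 places backward in the alphabet (wrapping around).
For "emeraldh" the result is "xktewa".

xktewa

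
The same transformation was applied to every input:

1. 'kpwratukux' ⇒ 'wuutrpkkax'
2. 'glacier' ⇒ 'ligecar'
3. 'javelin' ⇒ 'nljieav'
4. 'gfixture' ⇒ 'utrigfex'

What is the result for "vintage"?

The rule is to sort the characters into reverse alphabetical order, then move the first character to the end.
For "vintage", step one produces "vtnigea"; step two turns that into "tnigeav".

tnigeav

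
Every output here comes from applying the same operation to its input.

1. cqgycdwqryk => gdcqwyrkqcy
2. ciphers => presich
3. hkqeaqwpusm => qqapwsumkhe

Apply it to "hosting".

Each output is the input with this applied: swap each adjacent pair of characters (1↔2, 3↔4, ...), then move the first 3 characters to the end (rotate left by 3).
"hosting" → "snigoht".
(Check on "ciphers": → "ichpres" → "presich" ✓)

snigoht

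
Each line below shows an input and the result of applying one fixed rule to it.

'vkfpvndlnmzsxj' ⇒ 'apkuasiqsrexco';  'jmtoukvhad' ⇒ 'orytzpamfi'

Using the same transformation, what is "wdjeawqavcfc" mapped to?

The transformation: shift every letter 5 places forward in the alphabet (wrapping around).
"wdjeawqavcfc" → "biojfbvfahkh".

biojfbvfahkh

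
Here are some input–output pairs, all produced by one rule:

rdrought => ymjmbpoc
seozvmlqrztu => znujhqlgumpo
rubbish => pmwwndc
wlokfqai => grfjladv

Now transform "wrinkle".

Looking at the pairs, the operation is to shift every letter 5 places backward in the alphabet (wrapping around), then swap each adjacent pair of characters (1↔2, 3↔4, ...).
On "wrinkle": the first step gives "rmdifgz", and the second then gives "mridgfz".

mridgfz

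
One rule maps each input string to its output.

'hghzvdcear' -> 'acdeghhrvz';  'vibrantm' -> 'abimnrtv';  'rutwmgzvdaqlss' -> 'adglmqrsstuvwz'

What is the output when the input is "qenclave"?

The rule is to sort the characters into alphabetical order.
Applying that to "qenclave" gives "aceelnqv".

aceelnqv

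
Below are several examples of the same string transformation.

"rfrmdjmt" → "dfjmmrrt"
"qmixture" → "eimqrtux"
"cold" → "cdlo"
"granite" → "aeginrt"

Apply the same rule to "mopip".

imopp

The transformation: sort the characters into alphabetical order.
On "mopip" that produces "imopp".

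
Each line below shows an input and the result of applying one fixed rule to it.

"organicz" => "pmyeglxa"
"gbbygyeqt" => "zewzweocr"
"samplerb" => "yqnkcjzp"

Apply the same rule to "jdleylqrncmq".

Looking at the pairs, the operation is to swap each adjacent pair of characters (1↔2, 3↔4, ...), then shift every letter 2 places backward in the alphabet (wrapping around).
Starting from "jdleylqrncmq": after the first operation, "djellyrqcnqm"; after the second, "bhcjjwpoalok".

bhcjjwpoalok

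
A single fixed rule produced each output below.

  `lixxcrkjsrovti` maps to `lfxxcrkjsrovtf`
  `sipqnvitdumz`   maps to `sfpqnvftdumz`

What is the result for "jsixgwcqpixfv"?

The rule is to replace every "i" with "f".
"jsixgwcqpixfv" → "jsfxgwcqpfxfv".

jsfxgwcqpfxfv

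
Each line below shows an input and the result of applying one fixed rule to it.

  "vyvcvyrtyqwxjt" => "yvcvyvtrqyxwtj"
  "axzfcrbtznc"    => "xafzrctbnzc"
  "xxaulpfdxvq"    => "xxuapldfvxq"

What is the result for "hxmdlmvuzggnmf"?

The transformation: swap each adjacent pair of characters (1↔2, 3↔4, ...).
So "hxmdlmvuzggnmf" becomes "xhdmmluvgzngfm".

xhdmmluvgzngfm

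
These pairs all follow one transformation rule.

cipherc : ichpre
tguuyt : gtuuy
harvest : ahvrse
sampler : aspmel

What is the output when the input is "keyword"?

ekwyro

Each output is the input with this applied: delete the last character, then swap each adjacent pair of characters (1↔2, 3↔4, ...).
On "keyword": the first step gives "keywor", and the second then gives "ekwyro".
(Check on "harvest": → "harves" → "ahvrse" ✓)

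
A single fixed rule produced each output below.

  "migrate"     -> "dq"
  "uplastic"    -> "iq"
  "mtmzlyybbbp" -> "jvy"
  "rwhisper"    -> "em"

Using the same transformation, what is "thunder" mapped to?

rb

The transformation: keep one character in every 3, starting at position 3 (positions 3rd, 6th, 9th, ...), then shift every letter 3 places backward in the alphabet (wrapping around).
For "thunder", step one produces "ue"; step two turns that into "rb".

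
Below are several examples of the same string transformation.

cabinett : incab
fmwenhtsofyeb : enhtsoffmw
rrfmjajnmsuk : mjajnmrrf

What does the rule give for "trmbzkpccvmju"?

Looking at the pairs, the operation is to delete the last 3 characters, then move the first 3 characters to the end (rotate left by 3).
On "trmbzkpccvmju": the first step gives "trmbzkpccv", and the second then gives "bzkpccvtrm".

bzkpccvtrm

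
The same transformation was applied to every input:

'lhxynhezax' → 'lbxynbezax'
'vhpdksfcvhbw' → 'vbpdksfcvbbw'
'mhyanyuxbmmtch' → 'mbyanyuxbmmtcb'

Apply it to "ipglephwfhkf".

Each output is the input with this applied: replace every "h" with "b".
"ipglephwfhkf" → "ipglepbwfbkf".

ipglepbwfbkf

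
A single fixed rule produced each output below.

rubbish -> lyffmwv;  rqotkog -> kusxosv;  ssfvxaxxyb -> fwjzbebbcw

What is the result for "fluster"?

vpywxij

In each case the input is transformed by: shift every letter 4 places forward in the alphabet (wrapping around), then swap the first and last characters.
"fluster" → "jpywxiv" → "vpywxij".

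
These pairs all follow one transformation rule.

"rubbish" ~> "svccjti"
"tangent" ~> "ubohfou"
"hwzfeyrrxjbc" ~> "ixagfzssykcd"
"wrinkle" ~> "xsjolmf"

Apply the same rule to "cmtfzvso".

The pattern: shift every letter 1 place forward in the alphabet (wrapping around).
"cmtfzvso" → "dnugawtp".

dnugawtp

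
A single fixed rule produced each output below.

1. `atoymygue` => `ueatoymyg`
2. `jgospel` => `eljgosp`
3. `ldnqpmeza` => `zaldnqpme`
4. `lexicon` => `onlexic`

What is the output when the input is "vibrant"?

ntvibra

The transformation: move the last 2 characters to the front (rotate right by 2).
"vibrant" → "ntvibra".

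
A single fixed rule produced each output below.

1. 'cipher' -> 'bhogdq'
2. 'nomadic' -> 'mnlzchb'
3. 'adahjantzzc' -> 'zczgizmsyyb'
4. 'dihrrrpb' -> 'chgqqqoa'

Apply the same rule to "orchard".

What's happening: shift every letter 1 place backward in the alphabet (wrapping around).
Doing the same to "orchard": "nqbgzqc".

nqbgzqc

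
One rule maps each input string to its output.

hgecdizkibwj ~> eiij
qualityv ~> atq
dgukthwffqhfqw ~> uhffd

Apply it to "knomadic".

odk

Each output is the input with this applied: move the first character to the end, then keep one character in every 3, starting at position 2 (positions 2nd, 5th, 8th, ...).
On "knomadic": the first step gives "nomadick", and the second then gives "odk".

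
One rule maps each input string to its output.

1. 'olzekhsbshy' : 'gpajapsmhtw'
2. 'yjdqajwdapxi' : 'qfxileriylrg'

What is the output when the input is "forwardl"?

tlziezwn

Looking at the pairs, the operation is to reverse the string, then shift every letter 8 places forward in the alphabet (wrapping around).
Working it through for "forwardl": intermediate "ldrawrof", final "tlziezwn".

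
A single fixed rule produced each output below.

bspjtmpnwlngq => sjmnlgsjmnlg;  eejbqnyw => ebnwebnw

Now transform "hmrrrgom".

mrgmmrgm

Looking at the pairs, the operation is to keep every other character starting from the second (positions 2nd, 4th, 6th, ...), then write the whole string twice.
For "hmrrrgom", step one produces "mrgm"; step two turns that into "mrgmmrgm".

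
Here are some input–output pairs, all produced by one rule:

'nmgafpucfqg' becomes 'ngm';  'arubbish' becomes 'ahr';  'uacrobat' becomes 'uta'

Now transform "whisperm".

wmh

Each output is the input with this applied: take characters alternately from the front and the back (1st, last, 2nd, 2nd-last, ...), then keep only the first 3 characters.
Starting from "whisperm": after the first operation, "wmhriesp"; after the second, "wmh".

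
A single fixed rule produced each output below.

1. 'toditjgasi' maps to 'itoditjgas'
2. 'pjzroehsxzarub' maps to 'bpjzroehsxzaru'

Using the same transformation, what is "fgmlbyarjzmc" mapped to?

In each case the input is transformed by: move the last character to the front.
Applying that to "fgmlbyarjzmc" gives "cfgmlbyarjzm".

cfgmlbyarjzm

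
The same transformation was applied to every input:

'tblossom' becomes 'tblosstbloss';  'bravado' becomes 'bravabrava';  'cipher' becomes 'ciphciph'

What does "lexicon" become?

Looking at the pairs, the operation is to delete the last 2 characters, then write the whole string twice.
On "lexicon": the first step gives "lexic", and the second then gives "lexiclexic".
(Check on "cipher": → "ciph" → "ciphciph" ✓)

lexiclexic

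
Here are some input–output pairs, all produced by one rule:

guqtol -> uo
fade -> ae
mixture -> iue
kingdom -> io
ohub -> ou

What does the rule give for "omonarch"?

The rule is to keep only the vowels.
For "omonarch" the result is "ooa".

ooa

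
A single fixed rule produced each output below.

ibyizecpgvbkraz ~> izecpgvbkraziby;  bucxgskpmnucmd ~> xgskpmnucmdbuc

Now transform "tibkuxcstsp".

The pattern: move the first 3 characters to the end (rotate left by 3).
Doing the same to "tibkuxcstsp": "kuxcstsptib".

kuxcstsptib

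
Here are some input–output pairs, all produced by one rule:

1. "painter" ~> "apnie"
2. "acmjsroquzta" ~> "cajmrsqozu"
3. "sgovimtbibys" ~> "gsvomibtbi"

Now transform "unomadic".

numoda

The transformation: swap each adjacent pair of characters (1↔2, 3↔4, ...), then delete the last 2 characters.
So "unomadic" becomes "numoda".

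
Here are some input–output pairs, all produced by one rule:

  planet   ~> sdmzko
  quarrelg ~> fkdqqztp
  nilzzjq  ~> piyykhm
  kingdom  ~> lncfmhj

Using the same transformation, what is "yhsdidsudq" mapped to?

Each output is the input with this applied: reverse the string, then shift every letter 1 place backward in the alphabet (wrapping around).
Doing the same to "yhsdidsudq": "pctrchcrgx".

pctrchcrgx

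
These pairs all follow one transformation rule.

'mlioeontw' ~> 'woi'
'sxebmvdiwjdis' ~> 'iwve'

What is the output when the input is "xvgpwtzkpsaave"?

What's happening: keep one character in every 3, starting at position 3 (positions 3rd, 6th, 9th, ...), then reverse the string.
Starting from "xvgpwtzkpsaave": after the first operation, "gtpa"; after the second, "aptg".
(Check on "sxebmvdiwjdis": → "evwi" → "iwve" ✓)

aptg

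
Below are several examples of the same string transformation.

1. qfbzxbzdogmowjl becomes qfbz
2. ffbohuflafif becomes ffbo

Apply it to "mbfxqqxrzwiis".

mbfx

Each output is the input with this applied: keep only the first 4 characters.
Doing the same to "mbfxqqxrzwiis": "mbfx".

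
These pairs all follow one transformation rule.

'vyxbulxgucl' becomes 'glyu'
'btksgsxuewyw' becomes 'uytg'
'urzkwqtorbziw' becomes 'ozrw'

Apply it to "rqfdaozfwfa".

faqa

What's happening: keep one character in every 3, starting at position 2 (positions 2nd, 5th, 8th, ...), then swap the front and back halves of the string.
Working it through for "rqfdaozfwfa": intermediate "qafa", final "faqa".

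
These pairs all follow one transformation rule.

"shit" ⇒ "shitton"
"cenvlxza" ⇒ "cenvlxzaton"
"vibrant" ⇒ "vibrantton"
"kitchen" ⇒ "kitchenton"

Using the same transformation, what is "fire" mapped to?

In each case the input is transformed by: append "ton".
For "fire" the result is "fireton".

fireton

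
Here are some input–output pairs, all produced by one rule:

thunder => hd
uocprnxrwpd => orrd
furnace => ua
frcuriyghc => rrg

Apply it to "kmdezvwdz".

What's happening: keep one character in every 3, starting at position 2 (positions 2nd, 5th, 8th, ...).
For "kmdezvwdz" the result is "mzd".

mzd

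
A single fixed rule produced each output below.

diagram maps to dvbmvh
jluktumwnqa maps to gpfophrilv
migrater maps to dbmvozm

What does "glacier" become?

The rule is to shift every letter 5 places backward in the alphabet (wrapping around), then delete the first character.
On "glacier": the first step gives "bgvxdzm", and the second then gives "gvxdzm".
(Check on "migrater": → "hdbmvozm" → "dbmvozm" ✓)

gvxdzm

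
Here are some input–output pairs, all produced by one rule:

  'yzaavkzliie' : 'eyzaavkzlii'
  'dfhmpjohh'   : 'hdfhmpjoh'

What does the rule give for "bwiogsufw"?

Looking at the pairs, the operation is to move the last character to the front.
"bwiogsufw" → "wbwiogsuf".

wbwiogsuf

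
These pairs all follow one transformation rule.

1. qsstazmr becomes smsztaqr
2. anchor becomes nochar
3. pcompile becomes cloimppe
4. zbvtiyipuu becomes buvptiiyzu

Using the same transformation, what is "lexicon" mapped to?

Looking at the pairs, the operation is to take characters alternately from the front and the back (1st, last, 2nd, 2nd-last, ...), then move the first 2 characters to the end (rotate left by 2).
On "lexicon": the first step gives "lneoxci", and the second then gives "eoxciln".

eoxciln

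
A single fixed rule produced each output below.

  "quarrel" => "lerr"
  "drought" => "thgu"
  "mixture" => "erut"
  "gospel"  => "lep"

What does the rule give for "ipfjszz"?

The transformation: reverse the string, then delete the last 3 characters.
"ipfjszz" → "zzsjfpi" → "zzsj".

zzsj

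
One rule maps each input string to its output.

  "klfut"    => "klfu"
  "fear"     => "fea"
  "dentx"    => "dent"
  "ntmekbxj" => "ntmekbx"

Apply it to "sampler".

sample

Looking at the pairs, the operation is to delete the last character.
On "sampler" that produces "sample".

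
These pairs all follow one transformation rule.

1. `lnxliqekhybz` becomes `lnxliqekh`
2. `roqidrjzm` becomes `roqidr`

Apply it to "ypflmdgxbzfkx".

The rule is to delete the last 3 characters.
Doing the same to "ypflmdgxbzfkx": "ypflmdgxbz".

ypflmdgxbz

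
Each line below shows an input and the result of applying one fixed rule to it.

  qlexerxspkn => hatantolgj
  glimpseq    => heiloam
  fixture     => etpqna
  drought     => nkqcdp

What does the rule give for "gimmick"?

The pattern: shift every letter 4 places backward in the alphabet (wrapping around), then delete the first character.
Starting from "gimmick": after the first operation, "ceiieyg"; after the second, "eiieyg".

eiieyg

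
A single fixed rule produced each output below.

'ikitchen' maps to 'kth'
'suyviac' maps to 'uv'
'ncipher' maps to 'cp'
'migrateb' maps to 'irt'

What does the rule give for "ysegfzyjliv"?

sgzj

What's happening: keep every other character starting from the second (positions 2nd, 4th, 6th, ...), then delete the last character.
For "ysegfzyjliv", step one produces "sgzji"; step two turns that into "sgzj".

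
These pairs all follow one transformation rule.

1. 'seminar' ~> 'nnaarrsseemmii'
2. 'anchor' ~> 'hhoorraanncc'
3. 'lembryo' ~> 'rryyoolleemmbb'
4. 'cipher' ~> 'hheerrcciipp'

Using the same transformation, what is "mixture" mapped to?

In each case the input is transformed by: move the last 3 characters to the front (rotate right by 3), then double every character.
Starting from "mixture": after the first operation, "uremixt"; after the second, "uurreemmiixxtt".

uurreemmiixxtt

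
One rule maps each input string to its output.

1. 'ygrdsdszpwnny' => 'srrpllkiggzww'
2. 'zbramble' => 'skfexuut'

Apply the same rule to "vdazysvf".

Rule — sort the characters into reverse alphabetical order, then shift every letter 7 places backward in the alphabet (wrapping around).
For "vdazysvf", step one produces "zyvvsfda"; step two turns that into "sroolywt".

sroolywt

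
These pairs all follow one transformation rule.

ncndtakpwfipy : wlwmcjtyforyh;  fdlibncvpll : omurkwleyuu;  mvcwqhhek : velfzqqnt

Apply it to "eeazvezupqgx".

nnjienidyzpg

The transformation: shift every letter 9 places forward in the alphabet (wrapping around).
Applying that to "eeazvezupqgx" gives "nnjienidyzpg".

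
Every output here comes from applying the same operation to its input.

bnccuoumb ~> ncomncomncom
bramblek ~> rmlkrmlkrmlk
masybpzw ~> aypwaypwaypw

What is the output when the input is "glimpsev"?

The rule is to keep every other character starting from the second (positions 2nd, 4th, 6th, ...), then write the whole string 3 times in a row.
Working it through for "glimpsev": intermediate "lmsv", final "lmsvlmsvlmsv".

lmsvlmsvlmsv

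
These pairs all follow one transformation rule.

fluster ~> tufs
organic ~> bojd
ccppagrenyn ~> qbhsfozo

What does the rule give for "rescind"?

The rule is to shift every letter 1 place forward in the alphabet (wrapping around), then delete the first 3 characters.
So "rescind" becomes "djoe".
(Check on "fluster": → "gmvtufs" → "tufs" ✓)

djoe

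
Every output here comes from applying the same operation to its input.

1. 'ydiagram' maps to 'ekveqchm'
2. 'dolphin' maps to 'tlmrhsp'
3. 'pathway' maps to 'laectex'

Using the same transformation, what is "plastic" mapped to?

wxmgtpe

Looking at the pairs, the operation is to move the first 3 characters to the end (rotate left by 3), then shift every letter 4 places forward in the alphabet (wrapping around).
Starting from "plastic": after the first operation, "sticpla"; after the second, "wxmgtpe".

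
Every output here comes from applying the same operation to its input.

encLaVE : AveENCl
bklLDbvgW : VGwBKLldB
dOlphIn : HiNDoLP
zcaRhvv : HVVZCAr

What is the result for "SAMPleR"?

In each case the input is transformed by: move the last 3 characters to the front (rotate right by 3), then flip the case of every letter.
Working it through for "SAMPleR": intermediate "leRSAMP", final "LErsamp".
(Check on "zcaRhvv": → "hvvzcaR" → "HVVZCAr" ✓)

LErsamp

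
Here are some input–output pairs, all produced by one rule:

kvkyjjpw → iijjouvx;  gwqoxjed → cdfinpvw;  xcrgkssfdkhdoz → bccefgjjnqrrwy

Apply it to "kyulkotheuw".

dgjjknsttvx

Rule — shift every letter 1 place backward in the alphabet (wrapping around), then sort the characters into alphabetical order.
"kyulkotheuw" → "jxtkjnsgdtv" → "dgjjknsttvx".
(Check on "kvkyjjpw": → "jujxiiov" → "iijjouvx" ✓)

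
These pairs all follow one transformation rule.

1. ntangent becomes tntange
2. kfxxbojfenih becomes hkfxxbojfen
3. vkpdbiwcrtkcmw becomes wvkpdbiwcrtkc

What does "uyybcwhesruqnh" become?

huyybcwhesruq

What's happening: move the last character to the front, then delete the last character.
"uyybcwhesruqnh" → "huyybcwhesruqn" → "huyybcwhesruq".
(Check on "vkpdbiwcrtkcmw": → "wvkpdbiwcrtkcm" → "wvkpdbiwcrtkc" ✓)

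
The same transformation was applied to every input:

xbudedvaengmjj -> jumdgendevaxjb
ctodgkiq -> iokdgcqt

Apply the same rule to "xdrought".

What's happening: take characters alternately from the front and the back (1st, last, 2nd, 2nd-last, ...), then move the first 3 characters to the end (rotate left by 3).
"xdrought" → "xtdhrgou" → "hrgouxtd".
(Check on "ctodgkiq": → "cqtiokdg" → "iokdgcqt" ✓)

hrgouxtd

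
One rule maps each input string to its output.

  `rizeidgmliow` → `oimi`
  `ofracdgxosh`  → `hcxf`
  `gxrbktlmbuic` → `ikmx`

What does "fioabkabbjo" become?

The pattern: keep one character in every 3, starting at position 2 (positions 2nd, 5th, 8th, ...), then swap the first and last characters.
"fioabkabbjo" → "obbi".

obbi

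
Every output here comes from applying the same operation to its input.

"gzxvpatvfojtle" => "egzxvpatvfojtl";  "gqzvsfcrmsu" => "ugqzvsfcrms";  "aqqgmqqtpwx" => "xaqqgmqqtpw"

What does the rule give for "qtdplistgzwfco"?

oqtdplistgzwfc

The pattern: move the last character to the front.
So "qtdplistgzwfco" becomes "oqtdplistgzwfc".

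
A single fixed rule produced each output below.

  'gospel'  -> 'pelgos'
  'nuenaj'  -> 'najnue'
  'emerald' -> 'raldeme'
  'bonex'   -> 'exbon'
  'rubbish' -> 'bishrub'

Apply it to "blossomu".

ssomublo

The pattern: move the first 3 characters to the end (rotate left by 3).
Doing the same to "blossomu": "ssomublo".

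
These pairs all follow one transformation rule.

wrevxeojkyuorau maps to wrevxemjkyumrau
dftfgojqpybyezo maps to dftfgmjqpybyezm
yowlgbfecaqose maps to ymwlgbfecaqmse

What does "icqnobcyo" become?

Rule — replace every "o" with "m".
Applying that to "icqnobcyo" gives "icqnmbcym".

icqnmbcym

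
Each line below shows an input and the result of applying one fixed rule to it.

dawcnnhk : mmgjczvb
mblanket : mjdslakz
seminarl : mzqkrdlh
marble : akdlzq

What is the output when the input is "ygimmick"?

lhbjxfhl

In each case the input is transformed by: shift every letter 1 place backward in the alphabet (wrapping around), then swap the front and back halves of the string.
Applying both steps to "ygimmick": "xfhllhbj", then "lhbjxfhl".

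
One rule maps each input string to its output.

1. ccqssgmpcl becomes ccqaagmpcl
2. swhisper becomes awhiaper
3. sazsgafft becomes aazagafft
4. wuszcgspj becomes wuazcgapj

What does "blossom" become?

bloaaom

What's happening: replace every "s" with "a".
For "blossom" the result is "bloaaom".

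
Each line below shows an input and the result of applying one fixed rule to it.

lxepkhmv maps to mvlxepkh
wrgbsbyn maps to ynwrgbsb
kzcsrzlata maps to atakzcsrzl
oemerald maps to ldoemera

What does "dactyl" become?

ldacty

The pattern: swap the front and back halves of the string, then move the first 2 characters to the end (rotate left by 2).
On "dactyl": the first step gives "tyldac", and the second then gives "ldacty".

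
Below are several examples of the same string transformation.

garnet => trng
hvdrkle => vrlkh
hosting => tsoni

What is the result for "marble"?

Looking at the pairs, the operation is to sort the characters into reverse alphabetical order, then delete the last 2 characters.
"marble" → "rmle".

rmle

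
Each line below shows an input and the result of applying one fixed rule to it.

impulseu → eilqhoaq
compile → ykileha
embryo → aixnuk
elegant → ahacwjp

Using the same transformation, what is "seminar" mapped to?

oaiejwn

The transformation: shift every letter 4 places backward in the alphabet (wrapping around).
On "seminar" that produces "oaiejwn".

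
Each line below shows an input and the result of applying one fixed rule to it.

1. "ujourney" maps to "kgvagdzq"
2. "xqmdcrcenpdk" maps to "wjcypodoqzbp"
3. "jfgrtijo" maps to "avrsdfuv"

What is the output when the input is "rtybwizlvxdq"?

cdfkniulxhjp

Rule — move the last character to the front, then shift every letter 12 places forward in the alphabet (wrapping around).
"rtybwizlvxdq" → "qrtybwizlvxd" → "cdfkniulxhjp".
(Check on "jfgrtijo": → "ojfgrtij" → "avrsdfuv" ✓)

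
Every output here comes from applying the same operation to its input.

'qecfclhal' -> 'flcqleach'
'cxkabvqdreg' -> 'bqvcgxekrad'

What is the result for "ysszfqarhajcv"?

The rule is to take characters alternately from the front and the back (1st, last, 2nd, 2nd-last, ...), then move the last 3 characters to the front (rotate right by 3).
Applying that to "ysszfqarhajcv" gives "qrayvscsjzafh".

qrayvscsjzafh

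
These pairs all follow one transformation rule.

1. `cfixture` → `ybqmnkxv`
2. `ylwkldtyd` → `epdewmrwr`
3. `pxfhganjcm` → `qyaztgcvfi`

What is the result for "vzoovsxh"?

What's happening: move the first character to the end, then shift every letter 7 places backward in the alphabet (wrapping around).
For "vzoovsxh", step one produces "zoovsxhv"; step two turns that into "shholqao".

shholqao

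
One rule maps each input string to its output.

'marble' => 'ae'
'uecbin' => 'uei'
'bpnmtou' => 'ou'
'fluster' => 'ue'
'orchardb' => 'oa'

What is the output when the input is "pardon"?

Each output is the input with this applied: keep only the vowels.
On "pardon" that produces "ao".

ao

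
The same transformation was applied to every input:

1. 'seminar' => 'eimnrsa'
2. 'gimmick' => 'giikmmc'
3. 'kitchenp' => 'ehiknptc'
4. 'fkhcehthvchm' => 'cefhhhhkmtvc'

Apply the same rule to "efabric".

bcefira

The transformation: sort the characters into alphabetical order, then move the first character to the end.
Working it through for "efabric": intermediate "abcefir", final "bcefira".
(Check on "kitchenp": → "cehiknpt" → "ehiknptc" ✓)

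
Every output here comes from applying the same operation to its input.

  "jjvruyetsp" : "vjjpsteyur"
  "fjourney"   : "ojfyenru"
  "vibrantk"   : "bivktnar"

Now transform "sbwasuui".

wbsiuusa

Looking at the pairs, the operation is to move the first 3 characters to the end (rotate left by 3), then reverse the string.
For "sbwasuui", step one produces "asuuisbw"; step two turns that into "wbsiuusa".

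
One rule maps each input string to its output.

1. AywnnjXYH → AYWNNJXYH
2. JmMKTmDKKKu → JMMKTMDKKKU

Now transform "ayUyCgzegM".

AYUYCGZEGM

The pattern: convert every letter to uppercase.
Doing the same to "ayUyCgzegM": "AYUYCGZEGM".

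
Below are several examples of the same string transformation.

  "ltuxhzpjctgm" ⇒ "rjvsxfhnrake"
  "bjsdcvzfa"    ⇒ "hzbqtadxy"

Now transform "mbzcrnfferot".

Looking at the pairs, the operation is to shift every letter 2 places backward in the alphabet (wrapping around), then swap each adjacent pair of characters (1↔2, 3↔4, ...).
Working it through for "mbzcrnfferot": intermediate "kzxaplddcpmr", final "zkaxlpddpcrm".
(Check on "bjsdcvzfa": → "zhqbatxdy" → "hzbqtadxy" ✓)

zkaxlpddpcrm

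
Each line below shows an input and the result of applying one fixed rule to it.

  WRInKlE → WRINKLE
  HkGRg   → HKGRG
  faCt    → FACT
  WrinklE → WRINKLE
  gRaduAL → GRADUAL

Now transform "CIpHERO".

Looking at the pairs, the operation is to convert every letter to uppercase.
So "CIpHERO" becomes "CIPHERO".

CIPHERO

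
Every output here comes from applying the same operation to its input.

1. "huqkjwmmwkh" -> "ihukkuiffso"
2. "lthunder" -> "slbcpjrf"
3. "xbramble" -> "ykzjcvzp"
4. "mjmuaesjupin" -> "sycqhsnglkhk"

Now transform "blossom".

Looking at the pairs, the operation is to shift every letter 2 places backward in the alphabet (wrapping around), then move the first 3 characters to the end (rotate left by 3).
Applying both steps to "blossom": "zjmqqmk", then "qqmkzjm".

qqmkzjm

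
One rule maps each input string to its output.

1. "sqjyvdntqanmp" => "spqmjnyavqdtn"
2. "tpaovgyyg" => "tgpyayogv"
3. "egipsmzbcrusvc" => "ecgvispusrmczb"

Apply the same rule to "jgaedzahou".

In each case the input is transformed by: take characters alternately from the front and the back (1st, last, 2nd, 2nd-last, ...).
"jgaedzahou" → "jugoaheadz".

jugoaheadz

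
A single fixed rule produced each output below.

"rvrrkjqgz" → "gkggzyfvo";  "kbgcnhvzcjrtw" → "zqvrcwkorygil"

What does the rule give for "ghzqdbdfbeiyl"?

vwofsqsuqtxna

In each case the input is transformed by: shift every letter 11 places backward in the alphabet (wrapping around).
Applying that to "ghzqdbdfbeiyl" gives "vwofsqsuqtxna".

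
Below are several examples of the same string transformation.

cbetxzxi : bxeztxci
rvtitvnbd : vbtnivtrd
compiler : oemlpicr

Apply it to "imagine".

mnaigie

Each output is the input with this applied: take characters alternately from the front and the back (1st, last, 2nd, 2nd-last, ...), then move the first 2 characters to the end (rotate left by 2).
For "imagine", step one produces "iemnaig"; step two turns that into "mnaigie".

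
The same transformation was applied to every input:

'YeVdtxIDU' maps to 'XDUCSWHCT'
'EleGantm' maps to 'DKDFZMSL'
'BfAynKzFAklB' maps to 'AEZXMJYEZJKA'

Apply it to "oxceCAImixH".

NWBDBZHLHWG

What's happening: shift every letter 1 place backward in the alphabet (wrapping around), then convert every letter to uppercase.
On "oxceCAImixH": the first step gives "nwbdBZHlhwG", and the second then gives "NWBDBZHLHWG".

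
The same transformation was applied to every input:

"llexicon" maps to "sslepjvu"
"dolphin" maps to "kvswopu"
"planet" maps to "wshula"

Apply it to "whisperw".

What's happening: shift every letter 7 places forward in the alphabet (wrapping around).
Doing the same to "whisperw": "dopzwlyd".

dopzwlyd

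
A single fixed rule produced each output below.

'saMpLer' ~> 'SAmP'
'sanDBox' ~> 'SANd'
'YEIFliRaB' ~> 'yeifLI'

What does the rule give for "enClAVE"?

ENcL

Looking at the pairs, the operation is to flip the case of every letter, then delete the last 3 characters.
On "enClAVE" that produces "ENcL".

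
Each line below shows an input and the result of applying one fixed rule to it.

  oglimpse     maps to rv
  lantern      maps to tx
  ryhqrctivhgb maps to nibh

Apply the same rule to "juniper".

The rule is to keep one character in every 3, starting at position 3 (positions 3rd, 6th, 9th, ...), then shift every letter 6 places forward in the alphabet (wrapping around).
Doing the same to "juniper": "tk".

tk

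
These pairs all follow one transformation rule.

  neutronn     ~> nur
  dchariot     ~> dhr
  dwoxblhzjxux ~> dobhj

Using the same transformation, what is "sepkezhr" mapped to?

The rule is to delete the last 3 characters, then keep every other character starting from the first (positions 1st, 3rd, 5th, ...).
Applying both steps to "sepkezhr": "sepke", then "spe".

spe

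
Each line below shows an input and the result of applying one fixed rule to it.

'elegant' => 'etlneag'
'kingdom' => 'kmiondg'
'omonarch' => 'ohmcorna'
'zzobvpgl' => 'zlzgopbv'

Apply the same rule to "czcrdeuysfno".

Each output is the input with this applied: take characters alternately from the front and the back (1st, last, 2nd, 2nd-last, ...).
"czcrdeuysfno" → "cozncfrsdyeu".

cozncfrsdyeu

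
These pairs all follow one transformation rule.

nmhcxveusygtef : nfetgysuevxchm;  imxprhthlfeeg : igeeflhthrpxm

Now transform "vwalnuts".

The pattern: reverse the string, then move the last character to the front.
Working it through for "vwalnuts": intermediate "stunlawv", final "vstunlaw".
(Check on "nmhcxveusygtef": → "fetgysuevxchmn" → "nfetgysuevxchm" ✓)

vstunlaw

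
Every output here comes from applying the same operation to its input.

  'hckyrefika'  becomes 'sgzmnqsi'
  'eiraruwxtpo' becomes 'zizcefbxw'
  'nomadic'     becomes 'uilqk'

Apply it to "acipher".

qxpmz

The rule is to delete the first 2 characters, then shift every letter 8 places forward in the alphabet (wrapping around).
Starting from "acipher": after the first operation, "ipher"; after the second, "qxpmz".
(Check on "hckyrefika": → "kyrefika" → "sgzmnqsi" ✓)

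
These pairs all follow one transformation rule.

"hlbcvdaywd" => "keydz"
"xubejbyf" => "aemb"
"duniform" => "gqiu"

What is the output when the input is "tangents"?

Rule — keep every other character starting from the first (positions 1st, 3rd, 5th, ...), then shift every letter 3 places forward in the alphabet (wrapping around).
For "tangents", step one produces "tnet"; step two turns that into "wqhw".

wqhw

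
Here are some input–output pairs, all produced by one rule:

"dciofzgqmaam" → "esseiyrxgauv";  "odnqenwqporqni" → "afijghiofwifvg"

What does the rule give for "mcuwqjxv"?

npbiomue

Each output is the input with this applied: shift every letter 8 places backward in the alphabet (wrapping around), then reverse the string.
Applying both steps to "mcuwqjxv": "eumoibpn", then "npbiomue".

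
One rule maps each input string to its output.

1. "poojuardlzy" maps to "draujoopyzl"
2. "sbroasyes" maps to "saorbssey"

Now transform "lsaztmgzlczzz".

The pattern: reverse the string, then move the first 3 characters to the end (rotate left by 3).
"lsaztmgzlczzz" → "zzzclzgmtzasl" → "clzgmtzaslzzz".

clzgmtzaslzzz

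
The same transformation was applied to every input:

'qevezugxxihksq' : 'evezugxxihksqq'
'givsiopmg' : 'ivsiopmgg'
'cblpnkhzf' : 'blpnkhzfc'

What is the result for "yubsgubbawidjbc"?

In each case the input is transformed by: move the first character to the end.
On "yubsgubbawidjbc" that produces "ubsgubbawidjbcy".

ubsgubbawidjbcy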